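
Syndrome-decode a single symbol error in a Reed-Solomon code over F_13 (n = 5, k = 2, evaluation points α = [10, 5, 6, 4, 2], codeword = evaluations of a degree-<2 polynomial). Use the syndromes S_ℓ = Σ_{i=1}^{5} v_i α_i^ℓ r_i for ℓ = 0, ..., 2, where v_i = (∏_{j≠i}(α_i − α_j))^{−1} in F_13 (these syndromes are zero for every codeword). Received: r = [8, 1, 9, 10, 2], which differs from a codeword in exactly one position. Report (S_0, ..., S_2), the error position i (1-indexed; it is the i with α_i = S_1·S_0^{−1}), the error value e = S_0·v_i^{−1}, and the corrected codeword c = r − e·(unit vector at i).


S = (8, 9, 2), error at position 3, error magnitude e = 4, c = [8, 1, 5, 10, 2].

Step 1: column multipliers v_i = (∏_{j≠i}(α_i − α_j))^{−1} mod 13.
  i = 1 (α = 10): (10−5)(10−6)(10−4)(10−2) = 5·4·6·8 = 960 ≡ 11, so v_1 = 11^{−1} = 6 (mod 13).
  i = 2 (α = 5): (5−10)(5−6)(5−4)(5−2) = (−5)·(−1)·1·3 = 15 ≡ 2, so v_2 = 2^{−1} = 7 (mod 13).
  i = 3 (α = 6): (6−10)(6−5)(6−4)(6−2) = (−4)·1·2·4 = −32 ≡ 7, so v_3 = 7^{−1} = 2 (mod 13).
  i = 4 (α = 4): (4−10)(4−5)(4−6)(4−2) = (−6)·(−1)·(−2)·2 = −24 ≡ 2, so v_4 = 2^{−1} = 7 (mod 13).
  i = 5 (α = 2): (2−10)(2−5)(2−6)(2−4) = (−8)·(−3)·(−4)·(−2) = 192 ≡ 10, so v_5 = 10^{−1} = 4 (mod 13).
  v = [6, 7, 2, 7, 4].
Step 2: syndromes of r = [8, 1, 9, 10, 2] (all sums mod 13).
  S_0 = Σ v_i r_i = 6·8 + 7·1 + 2·9 + 7·10 + 4·2 = 151 ≡ 8.
  S_1 = Σ v_i α_i r_i = 6·10·8 + 7·5·1 + 2·6·9 + 7·4·10 + 4·2·2 = 919 ≡ 9.
  α_i^2 mod 13 = [9, 12, 10, 3, 4].
  S_2 = Σ v_i α_i^2 r_i = 6·9·8 + 7·12·1 + 2·10·9 + 7·3·10 + 4·4·2 = 938 ≡ 2.
  S = (8, 9, 2) ≠ 0, so r is not a codeword (an error is present).
Step 3: locate the error. For a single error e at position i, S_ℓ = v_i·e·α_i^ℓ, so α_err = S_1/S_0.
  S_0^{−1} = 8^{−1} = 5 (mod 13), so α_err = 9·5 = 45 ≡ 6 = α_3. Error position i = 3.
  Consistency check: S_2/S_1 = 2·3 = 6 ≡ 6 = α_err ✓ (single-error assumption holds).
Step 4: error magnitude e = S_0/v_3 = S_0·∏_{j≠3}(α_3 − α_j) = 8·7 = 56 ≡ 4 (mod 13).
Step 5: correct position 3: c_3 = r_3 − e = 9 − 4 ≡ 5 (mod 13). Hence c = [8, 1, 5, 10, 2].
  Check: interpolating c through the α_i gives m(x) = 7 + 4·x (degree < 2) with m(α_i) = c_i for every i, so c is indeed a codeword.


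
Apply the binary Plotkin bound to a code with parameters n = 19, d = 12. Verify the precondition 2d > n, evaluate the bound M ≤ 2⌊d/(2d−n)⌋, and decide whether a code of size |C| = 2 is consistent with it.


Plotkin bound M ≤ 4; given |C| = 2 ≤ bound (satisfied).

Check applicability: 2d = 24, n = 19.
2d − n = 5 > 0, so Plotkin applies.
Compute d/(2d−n) = 12/5 ≈ 2.4000.
⌊d/(2d−n)⌋ = 2.
Plotkin bound: M ≤ 2·2 = 4.
Given |C| = 2, check: satisfied.
This |C| is below the Plotkin bound.


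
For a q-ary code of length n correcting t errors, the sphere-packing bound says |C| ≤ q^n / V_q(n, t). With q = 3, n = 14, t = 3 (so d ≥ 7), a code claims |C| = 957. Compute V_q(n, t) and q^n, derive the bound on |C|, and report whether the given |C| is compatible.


V_q(n, t) = 3305, q^n = 4782969, Hamming bound = 1447, |C| = 957 ≤ bound (satisfied).

Step 1: Compute V_q(n, t) = Σ_{j=0}^3 C(n, j) (q−1)^j.
  j = 0: C(14,0)·(2)^0 = 1·1 = 1.
  j = 1: C(14,1)·(2)^1 = 14·2 = 28.
  j = 2: C(14,2)·(2)^2 = 91·4 = 364.
  j = 3: C(14,3)·(2)^3 = 364·8 = 2912.
  V_q(n, t) = 1 + 28 + 364 + 2912 = 3305.
Step 2: q^n = 3^14 = 4782969.
Step 3: Hamming bound ⌊q^n / V_q(n,t)⌋ = ⌊4782969/3305⌋ = 1447.
Step 4: Compare |C| = 957 to 1447: satisfied.
The claimed |C| lies below the Hamming bound.


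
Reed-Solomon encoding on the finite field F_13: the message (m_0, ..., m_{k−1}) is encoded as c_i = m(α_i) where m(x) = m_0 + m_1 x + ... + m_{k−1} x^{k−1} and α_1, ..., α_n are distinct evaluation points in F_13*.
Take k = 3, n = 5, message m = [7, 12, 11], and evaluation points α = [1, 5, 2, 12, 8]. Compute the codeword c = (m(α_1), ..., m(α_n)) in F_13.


c = [4, 4, 10, 6, 1]

Message polynomial: m(x) = 7 + 12·x + 11·x^2 (mod 13).
For each evaluation point α_i, compute m(α_i) mod 13:
  α_1 = 1: Horner steps 11 → 10 → 4, so m(1) = 4.
  α_2 = 5: Horner steps 11 → 2 → 4, so m(5) = 4.
  α_3 = 2: Horner steps 11 → 8 → 10, so m(2) = 10.
  α_4 = 12: Horner steps 11 → 1 → 6, so m(12) = 6.
  α_5 = 8: Horner steps 11 → 9 → 1, so m(8) = 1.
Codeword c = [4, 4, 10, 6, 1] ∈ F_13^5.


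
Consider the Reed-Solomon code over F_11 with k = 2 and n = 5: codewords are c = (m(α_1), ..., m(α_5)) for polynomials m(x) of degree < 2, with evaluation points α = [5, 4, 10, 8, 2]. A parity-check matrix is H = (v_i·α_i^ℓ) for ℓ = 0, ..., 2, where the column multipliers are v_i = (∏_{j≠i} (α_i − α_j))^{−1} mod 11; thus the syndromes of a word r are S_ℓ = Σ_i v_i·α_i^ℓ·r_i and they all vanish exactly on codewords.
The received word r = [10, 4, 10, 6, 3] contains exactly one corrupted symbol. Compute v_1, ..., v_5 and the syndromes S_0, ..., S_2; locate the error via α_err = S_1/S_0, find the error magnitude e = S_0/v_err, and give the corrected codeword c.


S = (2, 9, 2), error at position 3, error magnitude e = 3, c = [10, 4, 7, 6, 3].

Step 1: column multipliers v_i = (∏_{j≠i}(α_i − α_j))^{−1} mod 11.
  i = 1 (α = 5): (5−4)(5−10)(5−8)(5−2) = 1·(−5)·(−3)·3 = 45 ≡ 1, so v_1 = 1^{−1} = 1 (mod 11).
  i = 2 (α = 4): (4−5)(4−10)(4−8)(4−2) = (−1)·(−6)·(−4)·2 = −48 ≡ 7, so v_2 = 7^{−1} = 8 (mod 11).
  i = 3 (α = 10): (10−5)(10−4)(10−8)(10−2) = 5·6·2·8 = 480 ≡ 7, so v_3 = 7^{−1} = 8 (mod 11).
  i = 4 (α = 8): (8−5)(8−4)(8−10)(8−2) = 3·4·(−2)·6 = −144 ≡ 10, so v_4 = 10^{−1} = 10 (mod 11).
  i = 5 (α = 2): (2−5)(2−4)(2−10)(2−8) = (−3)·(−2)·(−8)·(−6) = 288 ≡ 2, so v_5 = 2^{−1} = 6 (mod 11).
  v = [1, 8, 8, 10, 6].
Step 2: syndromes of r = [10, 4, 10, 6, 3] (all sums mod 11).
  S_0 = Σ v_i r_i = 1·10 + 8·4 + 8·10 + 10·6 + 6·3 = 200 ≡ 2.
  S_1 = Σ v_i α_i r_i = 1·5·10 + 8·4·4 + 8·10·10 + 10·8·6 + 6·2·3 = 1494 ≡ 9.
  α_i^2 mod 11 = [3, 5, 1, 9, 4].
  S_2 = Σ v_i α_i^2 r_i = 1·3·10 + 8·5·4 + 8·1·10 + 10·9·6 + 6·4·3 = 882 ≡ 2.
  S = (2, 9, 2) ≠ 0, so r is not a codeword (an error is present).
Step 3: locate the error. For a single error e at position i, S_ℓ = v_i·e·α_i^ℓ, so α_err = S_1/S_0.
  S_0^{−1} = 2^{−1} = 6 (mod 11), so α_err = 9·6 = 54 ≡ 10 = α_3. Error position i = 3.
  Consistency check: S_2/S_1 = 2·5 = 10 ≡ 10 = α_err ✓ (single-error assumption holds).
Step 4: error magnitude e = S_0/v_3 = S_0·∏_{j≠3}(α_3 − α_j) = 2·7 = 14 ≡ 3 (mod 11).
Step 5: correct position 3: c_3 = r_3 − e = 10 − 3 ≡ 7 (mod 11). Hence c = [10, 4, 7, 6, 3].
  Check: interpolating c through the α_i gives m(x) = 2 + 6·x (degree < 2) with m(α_i) = c_i for every i, so c is indeed a codeword.


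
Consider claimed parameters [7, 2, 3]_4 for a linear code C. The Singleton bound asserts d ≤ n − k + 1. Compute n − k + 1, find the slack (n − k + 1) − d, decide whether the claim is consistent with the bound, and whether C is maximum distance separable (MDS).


Singleton RHS = n − k + 1 = 6, slack = 3, bound satisfied, not MDS.

Singleton bound: d ≤ n − k + 1.
Here n = 7, k = 2, so n − k + 1 = 6.
Given d = 3, check d ≤ 6: YES.
Slack = (n − k + 1) − d = 3.
The code is NOT MDS (slack = 3 > 0).
Description: the claimed parameters are [7, 2, 3]_4; such a code would be non-MDS.


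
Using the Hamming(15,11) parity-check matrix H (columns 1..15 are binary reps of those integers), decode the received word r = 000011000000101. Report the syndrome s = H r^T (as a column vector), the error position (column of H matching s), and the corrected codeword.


s = (0, 0, 0, 1)^T, error position = 1, corrected codeword c = 100011000000101

Compute s = H r^T mod 2 one row at a time:
  s_1 = 0 + 0 + 0 + 0 + 0 + 1 + 0 + 1 = 2 ≡ 0 (mod 2).
  s_2 = 0 + 1 + 1 + 0 + 0 + 1 + 0 + 1 = 4 ≡ 0 (mod 2).
  s_3 = 0 + 0 + 1 + 0 + 0 + 0 + 0 + 1 = 2 ≡ 0 (mod 2).
  s_4 = 0 + 0 + 1 + 0 + 0 + 0 + 1 + 1 = 3 ≡ 1 (mod 2).
s = (0, 0, 0, 1)^T — this equals column 1 of H (binary 0001), so error is at position 1.
Correct: flip bit 1 of r = 000011000000101 to get c = 100011000000101.


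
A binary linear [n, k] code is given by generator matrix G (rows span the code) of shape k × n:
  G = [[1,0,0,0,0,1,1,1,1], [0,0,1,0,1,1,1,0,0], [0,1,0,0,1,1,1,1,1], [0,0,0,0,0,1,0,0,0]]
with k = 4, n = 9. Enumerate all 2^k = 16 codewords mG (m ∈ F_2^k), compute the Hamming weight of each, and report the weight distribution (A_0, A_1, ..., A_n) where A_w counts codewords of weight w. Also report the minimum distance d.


Weight distribution: A_0 = 1, A_1 = 1, A_3 = 2, A_4 = 5, A_5 = 5, A_6 = 2. Minimum distance d = 1.

Enumerate all 2^4 = 16 messages m ∈ F_2^4.
For each, compute codeword c = mG in F_2^9, then tally its weight.
  m = 0000 → c = 000000000, weight = 0.
  m = 1000 → c = 100001111, weight = 5.
  m = 0100 → c = 001011100, weight = 4.
  m = 1100 → c = 101010011, weight = 5.
  m = 0010 → c = 010011111, weight = 6.
  m = 1010 → c = 110010000, weight = 3.
  m = 0110 → c = 011000011, weight = 4.
  m = 1110 → c = 111001100, weight = 5.
  m = 0001 → c = 000001000, weight = 1.
  m = 1001 → c = 100000111, weight = 4.
  m = 0101 → c = 001010100, weight = 3.
  m = 1101 → c = 101011011, weight = 6.
  m = 0011 → c = 010010111, weight = 5.
  m = 1011 → c = 110011000, weight = 4.
  m = 0111 → c = 011001011, weight = 5.
  m = 1111 → c = 111000100, weight = 4.
Tally weights:
  weight 0: 1 codewords.
  weight 1: 1 codewords.
  weight 3: 2 codewords.
  weight 4: 5 codewords.
  weight 5: 5 codewords.
  weight 6: 2 codewords.
Minimum distance d = smallest w > 0 with A_w > 0 = 1.
Sanity: Σ A_w = 16 = 2^4 = 16 ✓.


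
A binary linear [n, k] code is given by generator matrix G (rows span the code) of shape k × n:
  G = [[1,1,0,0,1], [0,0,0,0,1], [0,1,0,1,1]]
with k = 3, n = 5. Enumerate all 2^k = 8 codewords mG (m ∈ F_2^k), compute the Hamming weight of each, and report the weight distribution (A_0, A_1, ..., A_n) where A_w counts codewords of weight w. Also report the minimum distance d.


Weight distribution: A_0 = 1, A_1 = 1, A_2 = 3, A_3 = 3. Minimum distance d = 1.

Enumerate all 2^3 = 8 messages m ∈ F_2^3.
For each, compute codeword c = mG in F_2^5, then tally its weight.
  m = 000 → c = 00000, weight = 0.
  m = 100 → c = 11001, weight = 3.
  m = 010 → c = 00001, weight = 1.
  m = 110 → c = 11000, weight = 2.
  m = 001 → c = 01011, weight = 3.
  m = 101 → c = 10010, weight = 2.
  m = 011 → c = 01010, weight = 2.
  m = 111 → c = 10011, weight = 3.
Tally weights:
  weight 0: 1 codewords.
  weight 1: 1 codewords.
  weight 2: 3 codewords.
  weight 3: 3 codewords.
Minimum distance d = smallest w > 0 with A_w > 0 = 1.
Sanity: Σ A_w = 8 = 2^3 = 8 ✓.


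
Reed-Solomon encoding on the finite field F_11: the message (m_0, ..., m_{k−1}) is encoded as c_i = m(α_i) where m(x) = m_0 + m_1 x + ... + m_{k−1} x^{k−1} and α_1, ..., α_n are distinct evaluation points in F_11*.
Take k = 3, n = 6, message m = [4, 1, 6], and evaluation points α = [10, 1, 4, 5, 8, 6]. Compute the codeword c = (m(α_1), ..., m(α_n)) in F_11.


c = [9, 0, 5, 5, 0, 6]

Message polynomial: m(x) = 4 + 1·x + 6·x^2 (mod 11).
For each evaluation point α_i, compute m(α_i) mod 11:
  α_1 = 10: Horner steps 6 → 6 → 9, so m(10) = 9.
  α_2 = 1: Horner steps 6 → 7 → 0, so m(1) = 0.
  α_3 = 4: Horner steps 6 → 3 → 5, so m(4) = 5.
  α_4 = 5: Horner steps 6 → 9 → 5, so m(5) = 5.
  α_5 = 8: Horner steps 6 → 5 → 0, so m(8) = 0.
  α_6 = 6: Horner steps 6 → 4 → 6, so m(6) = 6.
Codeword c = [9, 0, 5, 5, 0, 6] ∈ F_11^6.


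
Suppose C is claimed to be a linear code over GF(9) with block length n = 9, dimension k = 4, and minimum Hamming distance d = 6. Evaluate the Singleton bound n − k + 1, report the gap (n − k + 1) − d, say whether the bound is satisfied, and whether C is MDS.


Singleton RHS = n − k + 1 = 6, slack = 0, bound satisfied, MDS.

Singleton bound: d ≤ n − k + 1.
Here n = 9, k = 4, so n − k + 1 = 6.
Given d = 6, check d ≤ 6: YES.
Slack = (n − k + 1) − d = 0.
The code is MDS (slack = 0).
Description: the claimed parameters are [9, 4, 6]_9; such a code would be MDS (meets Singleton bound).


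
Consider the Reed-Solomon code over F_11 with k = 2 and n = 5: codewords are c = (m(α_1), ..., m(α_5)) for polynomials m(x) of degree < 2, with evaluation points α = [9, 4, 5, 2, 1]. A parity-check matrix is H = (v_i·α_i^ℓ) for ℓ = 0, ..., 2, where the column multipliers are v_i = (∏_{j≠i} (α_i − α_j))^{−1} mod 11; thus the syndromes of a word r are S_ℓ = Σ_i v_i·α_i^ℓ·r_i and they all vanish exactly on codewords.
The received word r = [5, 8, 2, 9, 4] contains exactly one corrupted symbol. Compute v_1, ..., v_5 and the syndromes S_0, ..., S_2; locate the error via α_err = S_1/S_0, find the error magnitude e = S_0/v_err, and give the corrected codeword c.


S = (3, 5, 1), error at position 1, error magnitude e = 5, c = [0, 8, 2, 9, 4].

Step 1: column multipliers v_i = (∏_{j≠i}(α_i − α_j))^{−1} mod 11.
  i = 1 (α = 9): (9−4)(9−5)(9−2)(9−1) = 5·4·7·8 = 1120 ≡ 9, so v_1 = 9^{−1} = 5 (mod 11).
  i = 2 (α = 4): (4−9)(4−5)(4−2)(4−1) = (−5)·(−1)·2·3 = 30 ≡ 8, so v_2 = 8^{−1} = 7 (mod 11).
  i = 3 (α = 5): (5−9)(5−4)(5−2)(5−1) = (−4)·1·3·4 = −48 ≡ 7, so v_3 = 7^{−1} = 8 (mod 11).
  i = 4 (α = 2): (2−9)(2−4)(2−5)(2−1) = (−7)·(−2)·(−3)·1 = −42 ≡ 2, so v_4 = 2^{−1} = 6 (mod 11).
  i = 5 (α = 1): (1−9)(1−4)(1−5)(1−2) = (−8)·(−3)·(−4)·(−1) = 96 ≡ 8, so v_5 = 8^{−1} = 7 (mod 11).
  v = [5, 7, 8, 6, 7].
Step 2: syndromes of r = [5, 8, 2, 9, 4] (all sums mod 11).
  S_0 = Σ v_i r_i = 5·5 + 7·8 + 8·2 + 6·9 + 7·4 = 179 ≡ 3.
  S_1 = Σ v_i α_i r_i = 5·9·5 + 7·4·8 + 8·5·2 + 6·2·9 + 7·1·4 = 665 ≡ 5.
  α_i^2 mod 11 = [4, 5, 3, 4, 1].
  S_2 = Σ v_i α_i^2 r_i = 5·4·5 + 7·5·8 + 8·3·2 + 6·4·9 + 7·1·4 = 672 ≡ 1.
  S = (3, 5, 1) ≠ 0, so r is not a codeword (an error is present).
Step 3: locate the error. For a single error e at position i, S_ℓ = v_i·e·α_i^ℓ, so α_err = S_1/S_0.
  S_0^{−1} = 3^{−1} = 4 (mod 11), so α_err = 5·4 = 20 ≡ 9 = α_1. Error position i = 1.
  Consistency check: S_2/S_1 = 1·9 = 9 ≡ 9 = α_err ✓ (single-error assumption holds).
Step 4: error magnitude e = S_0/v_1 = S_0·∏_{j≠1}(α_1 − α_j) = 3·9 = 27 ≡ 5 (mod 11).
Step 5: correct position 1: c_1 = r_1 − e = 5 − 5 ≡ 0 (mod 11). Hence c = [0, 8, 2, 9, 4].
  Check: interpolating c through the α_i gives m(x) = 10 + 5·x (degree < 2) with m(α_i) = c_i for every i, so c is indeed a codeword.


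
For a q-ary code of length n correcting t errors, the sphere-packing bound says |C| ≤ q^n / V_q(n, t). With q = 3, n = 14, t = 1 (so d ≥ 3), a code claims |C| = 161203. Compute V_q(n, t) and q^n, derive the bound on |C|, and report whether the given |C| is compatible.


V_q(n, t) = 29, q^n = 4782969, Hamming bound = 164929, |C| = 161203 ≤ bound (satisfied).

Step 1: Compute V_q(n, t) = Σ_{j=0}^1 C(n, j) (q−1)^j.
  j = 0: C(14,0)·(2)^0 = 1·1 = 1.
  j = 1: C(14,1)·(2)^1 = 14·2 = 28.
  V_q(n, t) = 1 + 28 = 29.
Step 2: q^n = 3^14 = 4782969.
Step 3: Hamming bound ⌊q^n / V_q(n,t)⌋ = ⌊4782969/29⌋ = 164929.
Step 4: Compare |C| = 161203 to 164929: satisfied.
The claimed |C| lies below the Hamming bound.


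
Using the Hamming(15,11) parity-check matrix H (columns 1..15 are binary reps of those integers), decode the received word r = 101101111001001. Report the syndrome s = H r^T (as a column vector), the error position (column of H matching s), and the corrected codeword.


s = (0, 1, 0, 1)^T, error position = 5, corrected codeword c = 101111111001001

Compute s = H r^T mod 2 one row at a time:
  s_1 = 1 + 1 + 0 + 0 + 1 + 0 + 0 + 1 = 4 ≡ 0 (mod 2).
  s_2 = 1 + 0 + 1 + 1 + 1 + 0 + 0 + 1 = 5 ≡ 1 (mod 2).
  s_3 = 0 + 1 + 1 + 1 + 0 + 0 + 0 + 1 = 4 ≡ 0 (mod 2).
  s_4 = 1 + 1 + 0 + 1 + 1 + 0 + 0 + 1 = 5 ≡ 1 (mod 2).
s = (0, 1, 0, 1)^T — this equals column 5 of H (binary 0101), so error is at position 5.
Correct: flip bit 5 of r = 101101111001001 to get c = 101111111001001.


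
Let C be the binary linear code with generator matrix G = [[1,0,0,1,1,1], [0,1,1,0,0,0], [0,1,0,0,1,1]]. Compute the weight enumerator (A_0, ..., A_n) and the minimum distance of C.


Weight distribution: A_0 = 1, A_2 = 1, A_3 = 4, A_4 = 1, A_6 = 1. Minimum distance d = 2.

Enumerate all 2^3 = 8 messages m ∈ F_2^3.
For each, compute codeword c = mG in F_2^6, then tally its weight.
  m = 000 → c = 000000, weight = 0.
  m = 100 → c = 100111, weight = 4.
  m = 010 → c = 011000, weight = 2.
  m = 110 → c = 111111, weight = 6.
  m = 001 → c = 010011, weight = 3.
  m = 101 → c = 110100, weight = 3.
  m = 011 → c = 001011, weight = 3.
  m = 111 → c = 101100, weight = 3.
Tally weights:
  weight 0: 1 codewords.
  weight 2: 1 codewords.
  weight 3: 4 codewords.
  weight 4: 1 codewords.
  weight 6: 1 codewords.
Minimum distance d = smallest w > 0 with A_w > 0 = 2.
Sanity: Σ A_w = 8 = 2^3 = 8 ✓.


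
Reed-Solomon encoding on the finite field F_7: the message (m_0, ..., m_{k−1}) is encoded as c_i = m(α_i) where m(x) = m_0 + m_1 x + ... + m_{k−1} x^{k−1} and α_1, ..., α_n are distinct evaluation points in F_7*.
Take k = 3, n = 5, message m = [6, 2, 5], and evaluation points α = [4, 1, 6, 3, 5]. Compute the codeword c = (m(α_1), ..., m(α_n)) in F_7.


c = [3, 6, 2, 1, 1]

Message polynomial: m(x) = 6 + 2·x + 5·x^2 (mod 7).
For each evaluation point α_i, compute m(α_i) mod 7:
  α_1 = 4: Horner steps 5 → 1 → 3, so m(4) = 3.
  α_2 = 1: Horner steps 5 → 0 → 6, so m(1) = 6.
  α_3 = 6: Horner steps 5 → 4 → 2, so m(6) = 2.
  α_4 = 3: Horner steps 5 → 3 → 1, so m(3) = 1.
  α_5 = 5: Horner steps 5 → 6 → 1, so m(5) = 1.
Codeword c = [3, 6, 2, 1, 1] ∈ F_7^5.


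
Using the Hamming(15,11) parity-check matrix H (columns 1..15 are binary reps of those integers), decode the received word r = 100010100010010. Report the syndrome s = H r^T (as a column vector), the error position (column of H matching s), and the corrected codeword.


s = (0, 1, 1, 0)^T, error position = 6, corrected codeword c = 100011100010010

Compute s = H r^T mod 2 one row at a time:
  s_1 = 0 + 0 + 0 + 1 + 0 + 0 + 1 + 0 = 2 ≡ 0 (mod 2).
  s_2 = 0 + 1 + 0 + 1 + 0 + 0 + 1 + 0 = 3 ≡ 1 (mod 2).
  s_3 = 0 + 0 + 0 + 1 + 0 + 1 + 1 + 0 = 3 ≡ 1 (mod 2).
  s_4 = 1 + 0 + 1 + 1 + 0 + 1 + 0 + 0 = 4 ≡ 0 (mod 2).
s = (0, 1, 1, 0)^T — this equals column 6 of H (binary 0110), so error is at position 6.
Correct: flip bit 6 of r = 100010100010010 to get c = 100011100010010.


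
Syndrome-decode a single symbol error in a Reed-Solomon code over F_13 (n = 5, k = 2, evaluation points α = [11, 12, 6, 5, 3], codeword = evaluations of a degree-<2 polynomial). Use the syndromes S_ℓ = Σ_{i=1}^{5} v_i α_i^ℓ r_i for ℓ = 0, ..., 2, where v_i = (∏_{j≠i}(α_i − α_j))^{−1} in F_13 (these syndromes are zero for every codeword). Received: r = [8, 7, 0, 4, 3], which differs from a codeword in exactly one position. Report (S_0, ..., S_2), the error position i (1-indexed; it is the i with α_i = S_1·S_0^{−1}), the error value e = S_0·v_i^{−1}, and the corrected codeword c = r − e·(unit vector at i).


S = (6, 4, 7), error at position 4, error magnitude e = 3, c = [8, 7, 0, 1, 3].

Step 1: column multipliers v_i = (∏_{j≠i}(α_i − α_j))^{−1} mod 13.
  i = 1 (α = 11): (11−12)(11−6)(11−5)(11−3) = (−1)·5·6·8 = −240 ≡ 7, so v_1 = 7^{−1} = 2 (mod 13).
  i = 2 (α = 12): (12−11)(12−6)(12−5)(12−3) = 1·6·7·9 = 378 ≡ 1, so v_2 = 1^{−1} = 1 (mod 13).
  i = 3 (α = 6): (6−11)(6−12)(6−5)(6−3) = (−5)·(−6)·1·3 = 90 ≡ 12, so v_3 = 12^{−1} = 12 (mod 13).
  i = 4 (α = 5): (5−11)(5−12)(5−6)(5−3) = (−6)·(−7)·(−1)·2 = −84 ≡ 7, so v_4 = 7^{−1} = 2 (mod 13).
  i = 5 (α = 3): (3−11)(3−12)(3−6)(3−5) = (−8)·(−9)·(−3)·(−2) = 432 ≡ 3, so v_5 = 3^{−1} = 9 (mod 13).
  v = [2, 1, 12, 2, 9].
Step 2: syndromes of r = [8, 7, 0, 4, 3] (all sums mod 13).
  S_0 = Σ v_i r_i = 2·8 + 1·7 + 12·0 + 2·4 + 9·3 = 58 ≡ 6.
  S_1 = Σ v_i α_i r_i = 2·11·8 + 1·12·7 + 12·6·0 + 2·5·4 + 9·3·3 = 381 ≡ 4.
  α_i^2 mod 13 = [4, 1, 10, 12, 9].
  S_2 = Σ v_i α_i^2 r_i = 2·4·8 + 1·1·7 + 12·10·0 + 2·12·4 + 9·9·3 = 410 ≡ 7.
  S = (6, 4, 7) ≠ 0, so r is not a codeword (an error is present).
Step 3: locate the error. For a single error e at position i, S_ℓ = v_i·e·α_i^ℓ, so α_err = S_1/S_0.
  S_0^{−1} = 6^{−1} = 11 (mod 13), so α_err = 4·11 = 44 ≡ 5 = α_4. Error position i = 4.
  Consistency check: S_2/S_1 = 7·10 = 70 ≡ 5 = α_err ✓ (single-error assumption holds).
Step 4: error magnitude e = S_0/v_4 = S_0·∏_{j≠4}(α_4 − α_j) = 6·7 = 42 ≡ 3 (mod 13).
Step 5: correct position 4: c_4 = r_4 − e = 4 − 3 ≡ 1 (mod 13). Hence c = [8, 7, 0, 1, 3].
  Check: interpolating c through the α_i gives m(x) = 6 + 12·x (degree < 2) with m(α_i) = c_i for every i, so c is indeed a codeword.


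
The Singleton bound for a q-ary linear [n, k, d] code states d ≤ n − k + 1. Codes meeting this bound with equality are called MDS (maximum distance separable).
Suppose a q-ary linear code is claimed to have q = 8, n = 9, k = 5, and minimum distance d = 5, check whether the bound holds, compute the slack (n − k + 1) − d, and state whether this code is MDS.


Singleton RHS = n − k + 1 = 5, slack = 0, bound satisfied, MDS.

Singleton bound: d ≤ n − k + 1.
Here n = 9, k = 5, so n − k + 1 = 5.
Given d = 5, check d ≤ 5: YES.
Slack = (n − k + 1) − d = 0.
The code is MDS (slack = 0).
Description: the claimed parameters are [9, 5, 5]_8; such a code would be MDS (meets Singleton bound).


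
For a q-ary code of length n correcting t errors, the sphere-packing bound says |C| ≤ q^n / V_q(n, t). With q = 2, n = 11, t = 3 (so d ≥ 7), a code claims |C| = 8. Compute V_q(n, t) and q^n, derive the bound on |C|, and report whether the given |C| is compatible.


V_q(n, t) = 232, q^n = 2048, Hamming bound = 8, |C| = 8 ≤ bound (satisfied).

Step 1: Compute V_q(n, t) = Σ_{j=0}^3 C(n, j) (q−1)^j.
  j = 0: C(11,0)·(1)^0 = 1·1 = 1.
  j = 1: C(11,1)·(1)^1 = 11·1 = 11.
  j = 2: C(11,2)·(1)^2 = 55·1 = 55.
  j = 3: C(11,3)·(1)^3 = 165·1 = 165.
  V_q(n, t) = 1 + 11 + 55 + 165 = 232.
Step 2: q^n = 2^11 = 2048.
Step 3: Hamming bound ⌊q^n / V_q(n,t)⌋ = ⌊2048/232⌋ = 8.
Step 4: Compare |C| = 8 to 8: satisfied.
The claimed |C| lies at the Hamming bound (tight).


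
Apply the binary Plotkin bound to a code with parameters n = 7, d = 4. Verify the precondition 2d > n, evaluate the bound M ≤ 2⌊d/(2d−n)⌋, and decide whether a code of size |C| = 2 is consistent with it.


Plotkin bound M ≤ 8; given |C| = 2 ≤ bound (satisfied).

Check applicability: 2d = 8, n = 7.
2d − n = 1 > 0, so Plotkin applies.
Compute d/(2d−n) = 4/1 ≈ 4.0000.
⌊d/(2d−n)⌋ = 4.
Plotkin bound: M ≤ 2·4 = 8.
Given |C| = 2, check: satisfied.
This |C| is below the Plotkin bound.


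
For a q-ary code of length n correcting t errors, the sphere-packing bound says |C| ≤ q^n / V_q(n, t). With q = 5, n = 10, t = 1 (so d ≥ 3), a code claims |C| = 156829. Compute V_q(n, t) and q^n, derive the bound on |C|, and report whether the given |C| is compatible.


V_q(n, t) = 41, q^n = 9765625, Hamming bound = 238185, |C| = 156829 ≤ bound (satisfied).

Step 1: Compute V_q(n, t) = Σ_{j=0}^1 C(n, j) (q−1)^j.
  j = 0: C(10,0)·(4)^0 = 1·1 = 1.
  j = 1: C(10,1)·(4)^1 = 10·4 = 40.
  V_q(n, t) = 1 + 40 = 41.
Step 2: q^n = 5^10 = 9765625.
Step 3: Hamming bound ⌊q^n / V_q(n,t)⌋ = ⌊9765625/41⌋ = 238185.
Step 4: Compare |C| = 156829 to 238185: satisfied.
The claimed |C| lies below the Hamming bound.


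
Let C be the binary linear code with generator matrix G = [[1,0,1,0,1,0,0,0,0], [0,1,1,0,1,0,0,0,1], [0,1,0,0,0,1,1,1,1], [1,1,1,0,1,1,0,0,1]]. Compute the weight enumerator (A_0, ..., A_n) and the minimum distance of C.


Weight distribution: A_0 = 1, A_2 = 2, A_3 = 4, A_4 = 2, A_5 = 4, A_6 = 2, A_8 = 1. Minimum distance d = 2.

Enumerate all 2^4 = 16 messages m ∈ F_2^4.
For each, compute codeword c = mG in F_2^9, then tally its weight.
  m = 0000 → c = 000000000, weight = 0.
  m = 1000 → c = 101010000, weight = 3.
  m = 0100 → c = 011010001, weight = 4.
  m = 1100 → c = 110000001, weight = 3.
  m = 0010 → c = 010001111, weight = 5.
  m = 1010 → c = 111011111, weight = 8.
  m = 0110 → c = 001011110, weight = 5.
  m = 1110 → c = 100001110, weight = 4.
  m = 0001 → c = 111011001, weight = 6.
  m = 1001 → c = 010001001, weight = 3.
  m = 0101 → c = 100001000, weight = 2.
  m = 1101 → c = 001011000, weight = 3.
  m = 0011 → c = 101010110, weight = 5.
  m = 1011 → c = 000000110, weight = 2.
  m = 0111 → c = 110000111, weight = 5.
  m = 1111 → c = 011010111, weight = 6.
Tally weights:
  weight 0: 1 codewords.
  weight 2: 2 codewords.
  weight 3: 4 codewords.
  weight 4: 2 codewords.
  weight 5: 4 codewords.
  weight 6: 2 codewords.
  weight 8: 1 codewords.
Minimum distance d = smallest w > 0 with A_w > 0 = 2.
Sanity: Σ A_w = 16 = 2^4 = 16 ✓.


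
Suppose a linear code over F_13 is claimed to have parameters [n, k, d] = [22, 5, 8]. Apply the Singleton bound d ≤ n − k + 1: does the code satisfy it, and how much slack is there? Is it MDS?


Singleton RHS = n − k + 1 = 18, slack = 10, bound satisfied, not MDS.

Singleton bound: d ≤ n − k + 1.
Here n = 22, k = 5, so n − k + 1 = 18.
Given d = 8, check d ≤ 18: YES.
Slack = (n − k + 1) − d = 10.
The code is NOT MDS (slack = 10 > 0).
Description: the claimed parameters are [22, 5, 8]_13; such a code would be non-MDS.


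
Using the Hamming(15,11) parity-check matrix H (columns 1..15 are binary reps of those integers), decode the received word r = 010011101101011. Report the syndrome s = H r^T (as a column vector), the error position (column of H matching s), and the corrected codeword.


s = (1, 0, 0, 0)^T, error position = 8, corrected codeword c = 010011111101011

Compute s = H r^T mod 2 one row at a time:
  s_1 = 0 + 1 + 1 + 0 + 1 + 0 + 1 + 1 = 5 ≡ 1 (mod 2).
  s_2 = 0 + 1 + 1 + 1 + 1 + 0 + 1 + 1 = 6 ≡ 0 (mod 2).
  s_3 = 1 + 0 + 1 + 1 + 1 + 0 + 1 + 1 = 6 ≡ 0 (mod 2).
  s_4 = 0 + 0 + 1 + 1 + 1 + 0 + 0 + 1 = 4 ≡ 0 (mod 2).
s = (1, 0, 0, 0)^T — this equals column 8 of H (binary 1000), so error is at position 8.
Correct: flip bit 8 of r = 010011101101011 to get c = 010011111101011.


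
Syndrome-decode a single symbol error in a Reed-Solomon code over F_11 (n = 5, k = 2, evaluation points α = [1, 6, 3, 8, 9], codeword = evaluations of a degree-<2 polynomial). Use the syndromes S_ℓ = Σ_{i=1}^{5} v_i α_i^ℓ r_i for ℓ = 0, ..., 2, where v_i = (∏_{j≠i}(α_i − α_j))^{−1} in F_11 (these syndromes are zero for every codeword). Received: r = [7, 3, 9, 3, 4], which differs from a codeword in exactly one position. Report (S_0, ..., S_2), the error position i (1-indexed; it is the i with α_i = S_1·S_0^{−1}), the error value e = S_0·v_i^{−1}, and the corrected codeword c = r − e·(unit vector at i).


S = (1, 6, 3), error at position 2, error magnitude e = 2, c = [7, 1, 9, 3, 4].

Step 1: column multipliers v_i = (∏_{j≠i}(α_i − α_j))^{−1} mod 11.
  i = 1 (α = 1): (1−6)(1−3)(1−8)(1−9) = (−5)·(−2)·(−7)·(−8) = 560 ≡ 10, so v_1 = 10^{−1} = 10 (mod 11).
  i = 2 (α = 6): (6−1)(6−3)(6−8)(6−9) = 5·3·(−2)·(−3) = 90 ≡ 2, so v_2 = 2^{−1} = 6 (mod 11).
  i = 3 (α = 3): (3−1)(3−6)(3−8)(3−9) = 2·(−3)·(−5)·(−6) = −180 ≡ 7, so v_3 = 7^{−1} = 8 (mod 11).
  i = 4 (α = 8): (8−1)(8−6)(8−3)(8−9) = 7·2·5·(−1) = −70 ≡ 7, so v_4 = 7^{−1} = 8 (mod 11).
  i = 5 (α = 9): (9−1)(9−6)(9−3)(9−8) = 8·3·6·1 = 144 ≡ 1, so v_5 = 1^{−1} = 1 (mod 11).
  v = [10, 6, 8, 8, 1].
Step 2: syndromes of r = [7, 3, 9, 3, 4] (all sums mod 11).
  S_0 = Σ v_i r_i = 10·7 + 6·3 + 8·9 + 8·3 + 1·4 = 188 ≡ 1.
  S_1 = Σ v_i α_i r_i = 10·1·7 + 6·6·3 + 8·3·9 + 8·8·3 + 1·9·4 = 622 ≡ 6.
  α_i^2 mod 11 = [1, 3, 9, 9, 4].
  S_2 = Σ v_i α_i^2 r_i = 10·1·7 + 6·3·3 + 8·9·9 + 8·9·3 + 1·4·4 = 1004 ≡ 3.
  S = (1, 6, 3) ≠ 0, so r is not a codeword (an error is present).
Step 3: locate the error. For a single error e at position i, S_ℓ = v_i·e·α_i^ℓ, so α_err = S_1/S_0.
  S_0^{−1} = 1^{−1} = 1 (mod 11), so α_err = 6·1 = 6 ≡ 6 = α_2. Error position i = 2.
  Consistency check: S_2/S_1 = 3·2 = 6 ≡ 6 = α_err ✓ (single-error assumption holds).
Step 4: error magnitude e = S_0/v_2 = S_0·∏_{j≠2}(α_2 − α_j) = 1·2 = 2 ≡ 2 (mod 11).
Step 5: correct position 2: c_2 = r_2 − e = 3 − 2 ≡ 1 (mod 11). Hence c = [7, 1, 9, 3, 4].
  Check: interpolating c through the α_i gives m(x) = 6 + 1·x (degree < 2) with m(α_i) = c_i for every i, so c is indeed a codeword.


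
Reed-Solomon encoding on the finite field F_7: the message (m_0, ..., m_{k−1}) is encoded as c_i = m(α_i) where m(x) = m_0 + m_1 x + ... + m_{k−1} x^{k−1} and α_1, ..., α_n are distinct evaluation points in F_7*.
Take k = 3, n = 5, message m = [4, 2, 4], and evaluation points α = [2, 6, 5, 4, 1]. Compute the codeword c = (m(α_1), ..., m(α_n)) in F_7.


c = [3, 6, 2, 6, 3]

Message polynomial: m(x) = 4 + 2·x + 4·x^2 (mod 7).
For each evaluation point α_i, compute m(α_i) mod 7:
  α_1 = 2: Horner steps 4 → 3 → 3, so m(2) = 3.
  α_2 = 6: Horner steps 4 → 5 → 6, so m(6) = 6.
  α_3 = 5: Horner steps 4 → 1 → 2, so m(5) = 2.
  α_4 = 4: Horner steps 4 → 4 → 6, so m(4) = 6.
  α_5 = 1: Horner steps 4 → 6 → 3, so m(1) = 3.
Codeword c = [3, 6, 2, 6, 3] ∈ F_7^5.


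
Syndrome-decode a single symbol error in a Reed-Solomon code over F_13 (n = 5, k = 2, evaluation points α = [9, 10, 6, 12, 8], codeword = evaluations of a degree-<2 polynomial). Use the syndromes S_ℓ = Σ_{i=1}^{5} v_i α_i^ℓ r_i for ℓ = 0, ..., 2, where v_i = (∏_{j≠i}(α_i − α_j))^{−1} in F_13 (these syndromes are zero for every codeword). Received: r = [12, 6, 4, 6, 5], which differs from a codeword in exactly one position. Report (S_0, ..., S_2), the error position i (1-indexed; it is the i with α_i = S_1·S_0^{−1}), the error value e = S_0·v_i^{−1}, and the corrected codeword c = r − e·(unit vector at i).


S = (12, 1, 12), error at position 4, error magnitude e = 12, c = [12, 6, 4, 7, 5].

Step 1: column multipliers v_i = (∏_{j≠i}(α_i − α_j))^{−1} mod 13.
  i = 1 (α = 9): (9−10)(9−6)(9−12)(9−8) = (−1)·3·(−3)·1 = 9 ≡ 9, so v_1 = 9^{−1} = 3 (mod 13).
  i = 2 (α = 10): (10−9)(10−6)(10−12)(10−8) = 1·4·(−2)·2 = −16 ≡ 10, so v_2 = 10^{−1} = 4 (mod 13).
  i = 3 (α = 6): (6−9)(6−10)(6−12)(6−8) = (−3)·(−4)·(−6)·(−2) = 144 ≡ 1, so v_3 = 1^{−1} = 1 (mod 13).
  i = 4 (α = 12): (12−9)(12−10)(12−6)(12−8) = 3·2·6·4 = 144 ≡ 1, so v_4 = 1^{−1} = 1 (mod 13).
  i = 5 (α = 8): (8−9)(8−10)(8−6)(8−12) = (−1)·(−2)·2·(−4) = −16 ≡ 10, so v_5 = 10^{−1} = 4 (mod 13).
  v = [3, 4, 1, 1, 4].
Step 2: syndromes of r = [12, 6, 4, 6, 5] (all sums mod 13).
  S_0 = Σ v_i r_i = 3·12 + 4·6 + 1·4 + 1·6 + 4·5 = 90 ≡ 12.
  S_1 = Σ v_i α_i r_i = 3·9·12 + 4·10·6 + 1·6·4 + 1·12·6 + 4·8·5 = 820 ≡ 1.
  α_i^2 mod 13 = [3, 9, 10, 1, 12].
  S_2 = Σ v_i α_i^2 r_i = 3·3·12 + 4·9·6 + 1·10·4 + 1·1·6 + 4·12·5 = 610 ≡ 12.
  S = (12, 1, 12) ≠ 0, so r is not a codeword (an error is present).
Step 3: locate the error. For a single error e at position i, S_ℓ = v_i·e·α_i^ℓ, so α_err = S_1/S_0.
  S_0^{−1} = 12^{−1} = 12 (mod 13), so α_err = 1·12 = 12 ≡ 12 = α_4. Error position i = 4.
  Consistency check: S_2/S_1 = 12·1 = 12 ≡ 12 = α_err ✓ (single-error assumption holds).
Step 4: error magnitude e = S_0/v_4 = S_0·∏_{j≠4}(α_4 − α_j) = 12·1 = 12 ≡ 12 (mod 13).
Step 5: correct position 4: c_4 = r_4 − e = 6 − 12 ≡ 7 (mod 13). Hence c = [12, 6, 4, 7, 5].
  Check: interpolating c through the α_i gives m(x) = 1 + 7·x (degree < 2) with m(α_i) = c_i for every i, so c is indeed a codeword.


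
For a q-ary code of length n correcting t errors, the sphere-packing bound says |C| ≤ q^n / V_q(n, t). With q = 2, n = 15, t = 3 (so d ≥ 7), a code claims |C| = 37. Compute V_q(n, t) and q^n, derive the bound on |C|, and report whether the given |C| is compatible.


V_q(n, t) = 576, q^n = 32768, Hamming bound = 56, |C| = 37 ≤ bound (satisfied).

Step 1: Compute V_q(n, t) = Σ_{j=0}^3 C(n, j) (q−1)^j.
  j = 0: C(15,0)·(1)^0 = 1·1 = 1.
  j = 1: C(15,1)·(1)^1 = 15·1 = 15.
  j = 2: C(15,2)·(1)^2 = 105·1 = 105.
  j = 3: C(15,3)·(1)^3 = 455·1 = 455.
  V_q(n, t) = 1 + 15 + 105 + 455 = 576.
Step 2: q^n = 2^15 = 32768.
Step 3: Hamming bound ⌊q^n / V_q(n,t)⌋ = ⌊32768/576⌋ = 56.
Step 4: Compare |C| = 37 to 56: satisfied.
The claimed |C| lies below the Hamming bound.


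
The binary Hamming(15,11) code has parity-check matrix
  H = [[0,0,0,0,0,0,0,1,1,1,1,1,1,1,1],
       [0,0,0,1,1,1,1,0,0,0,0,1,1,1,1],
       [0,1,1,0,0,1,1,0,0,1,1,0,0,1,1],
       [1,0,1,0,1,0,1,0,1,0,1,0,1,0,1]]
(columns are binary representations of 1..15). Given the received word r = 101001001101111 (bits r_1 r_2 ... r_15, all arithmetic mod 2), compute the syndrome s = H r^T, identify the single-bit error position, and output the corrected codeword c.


s = (0, 1, 1, 1)^T, error position = 7, corrected codeword c = 101001101101111

Compute s = H r^T mod 2 one row at a time:
  s_1 = 0 + 1 + 1 + 0 + 1 + 1 + 1 + 1 = 6 ≡ 0 (mod 2).
  s_2 = 0 + 0 + 1 + 0 + 1 + 1 + 1 + 1 = 5 ≡ 1 (mod 2).
  s_3 = 0 + 1 + 1 + 0 + 1 + 0 + 1 + 1 = 5 ≡ 1 (mod 2).
  s_4 = 1 + 1 + 0 + 0 + 1 + 0 + 1 + 1 = 5 ≡ 1 (mod 2).
s = (0, 1, 1, 1)^T — this equals column 7 of H (binary 0111), so error is at position 7.
Correct: flip bit 7 of r = 101001001101111 to get c = 101001101101111.


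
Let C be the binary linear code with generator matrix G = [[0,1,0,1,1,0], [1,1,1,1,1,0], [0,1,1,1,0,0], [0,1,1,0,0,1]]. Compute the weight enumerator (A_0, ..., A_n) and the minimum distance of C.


Weight distribution: A_0 = 1, A_2 = 4, A_3 = 6, A_4 = 3, A_5 = 2. Minimum distance d = 2.

Enumerate all 2^4 = 16 messages m ∈ F_2^4.
For each, compute codeword c = mG in F_2^6, then tally its weight.
  m = 0000 → c = 000000, weight = 0.
  m = 1000 → c = 010110, weight = 3.
  m = 0100 → c = 111110, weight = 5.
  m = 1100 → c = 101000, weight = 2.
  m = 0010 → c = 011100, weight = 3.
  m = 1010 → c = 001010, weight = 2.
  m = 0110 → c = 100010, weight = 2.
  m = 1110 → c = 110100, weight = 3.
  m = 0001 → c = 011001, weight = 3.
  m = 1001 → c = 001111, weight = 4.
  m = 0101 → c = 100111, weight = 4.
  m = 1101 → c = 110001, weight = 3.
  m = 0011 → c = 000101, weight = 2.
  m = 1011 → c = 010011, weight = 3.
  m = 0111 → c = 111011, weight = 5.
  m = 1111 → c = 101101, weight = 4.
Tally weights:
  weight 0: 1 codewords.
  weight 2: 4 codewords.
  weight 3: 6 codewords.
  weight 4: 3 codewords.
  weight 5: 2 codewords.
Minimum distance d = smallest w > 0 with A_w > 0 = 2.
Sanity: Σ A_w = 16 = 2^4 = 16 ✓.


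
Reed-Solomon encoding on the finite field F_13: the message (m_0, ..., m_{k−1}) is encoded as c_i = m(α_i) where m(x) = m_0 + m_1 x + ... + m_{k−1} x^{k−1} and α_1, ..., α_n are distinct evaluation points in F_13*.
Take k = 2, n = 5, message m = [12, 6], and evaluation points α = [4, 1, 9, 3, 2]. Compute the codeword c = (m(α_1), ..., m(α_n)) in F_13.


c = [10, 5, 1, 4, 11]

Message polynomial: m(x) = 12 + 6·x (mod 13).
For each evaluation point α_i, compute m(α_i) mod 13:
  α_1 = 4: Horner steps 6 → 10, so m(4) = 10.
  α_2 = 1: Horner steps 6 → 5, so m(1) = 5.
  α_3 = 9: Horner steps 6 → 1, so m(9) = 1.
  α_4 = 3: Horner steps 6 → 4, so m(3) = 4.
  α_5 = 2: Horner steps 6 → 11, so m(2) = 11.
Codeword c = [10, 5, 1, 4, 11] ∈ F_13^5.


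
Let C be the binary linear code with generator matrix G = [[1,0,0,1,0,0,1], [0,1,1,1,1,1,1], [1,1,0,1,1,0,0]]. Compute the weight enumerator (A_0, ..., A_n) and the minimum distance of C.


Weight distribution: A_0 = 1, A_3 = 3, A_4 = 2, A_5 = 1, A_6 = 1. Minimum distance d = 3.

Enumerate all 2^3 = 8 messages m ∈ F_2^3.
For each, compute codeword c = mG in F_2^7, then tally its weight.
  m = 000 → c = 0000000, weight = 0.
  m = 100 → c = 1001001, weight = 3.
  m = 010 → c = 0111111, weight = 6.
  m = 110 → c = 1110110, weight = 5.
  m = 001 → c = 1101100, weight = 4.
  m = 101 → c = 0100101, weight = 3.
  m = 011 → c = 1010011, weight = 4.
  m = 111 → c = 0011010, weight = 3.
Tally weights:
  weight 0: 1 codewords.
  weight 3: 3 codewords.
  weight 4: 2 codewords.
  weight 5: 1 codewords.
  weight 6: 1 codewords.
Minimum distance d = smallest w > 0 with A_w > 0 = 3.
Sanity: Σ A_w = 8 = 2^3 = 8 ✓.


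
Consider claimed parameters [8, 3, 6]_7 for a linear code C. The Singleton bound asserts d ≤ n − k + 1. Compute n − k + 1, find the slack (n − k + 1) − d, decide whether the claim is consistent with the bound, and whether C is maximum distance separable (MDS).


Singleton RHS = n − k + 1 = 6, slack = 0, bound satisfied, MDS.

Singleton bound: d ≤ n − k + 1.
Here n = 8, k = 3, so n − k + 1 = 6.
Given d = 6, check d ≤ 6: YES.
Slack = (n − k + 1) − d = 0.
The code is MDS (slack = 0).
Description: the claimed parameters are [8, 3, 6]_7; such a code would be MDS (meets Singleton bound).


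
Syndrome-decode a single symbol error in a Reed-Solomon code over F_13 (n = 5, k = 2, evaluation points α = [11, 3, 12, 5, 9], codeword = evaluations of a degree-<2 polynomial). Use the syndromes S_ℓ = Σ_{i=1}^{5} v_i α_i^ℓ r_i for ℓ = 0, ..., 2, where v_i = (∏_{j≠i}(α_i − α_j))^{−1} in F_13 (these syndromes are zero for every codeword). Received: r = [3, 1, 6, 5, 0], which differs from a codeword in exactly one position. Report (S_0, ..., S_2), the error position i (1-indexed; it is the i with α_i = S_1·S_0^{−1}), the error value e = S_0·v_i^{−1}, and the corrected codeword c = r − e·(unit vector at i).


S = (8, 10, 6), error at position 1, error magnitude e = 12, c = [4, 1, 6, 5, 0].

Step 1: column multipliers v_i = (∏_{j≠i}(α_i − α_j))^{−1} mod 13.
  i = 1 (α = 11): (11−3)(11−12)(11−5)(11−9) = 8·(−1)·6·2 = −96 ≡ 8, so v_1 = 8^{−1} = 5 (mod 13).
  i = 2 (α = 3): (3−11)(3−12)(3−5)(3−9) = (−8)·(−9)·(−2)·(−6) = 864 ≡ 6, so v_2 = 6^{−1} = 11 (mod 13).
  i = 3 (α = 12): (12−11)(12−3)(12−5)(12−9) = 1·9·7·3 = 189 ≡ 7, so v_3 = 7^{−1} = 2 (mod 13).
  i = 4 (α = 5): (5−11)(5−3)(5−12)(5−9) = (−6)·2·(−7)·(−4) = −336 ≡ 2, so v_4 = 2^{−1} = 7 (mod 13).
  i = 5 (α = 9): (9−11)(9−3)(9−12)(9−5) = (−2)·6·(−3)·4 = 144 ≡ 1, so v_5 = 1^{−1} = 1 (mod 13).
  v = [5, 11, 2, 7, 1].
Step 2: syndromes of r = [3, 1, 6, 5, 0] (all sums mod 13).
  S_0 = Σ v_i r_i = 5·3 + 11·1 + 2·6 + 7·5 + 1·0 = 73 ≡ 8.
  S_1 = Σ v_i α_i r_i = 5·11·3 + 11·3·1 + 2·12·6 + 7·5·5 + 1·9·0 = 517 ≡ 10.
  α_i^2 mod 13 = [4, 9, 1, 12, 3].
  S_2 = Σ v_i α_i^2 r_i = 5·4·3 + 11·9·1 + 2·1·6 + 7·12·5 + 1·3·0 = 591 ≡ 6.
  S = (8, 10, 6) ≠ 0, so r is not a codeword (an error is present).
Step 3: locate the error. For a single error e at position i, S_ℓ = v_i·e·α_i^ℓ, so α_err = S_1/S_0.
  S_0^{−1} = 8^{−1} = 5 (mod 13), so α_err = 10·5 = 50 ≡ 11 = α_1. Error position i = 1.
  Consistency check: S_2/S_1 = 6·4 = 24 ≡ 11 = α_err ✓ (single-error assumption holds).
Step 4: error magnitude e = S_0/v_1 = S_0·∏_{j≠1}(α_1 − α_j) = 8·8 = 64 ≡ 12 (mod 13).
Step 5: correct position 1: c_1 = r_1 − e = 3 − 12 ≡ 4 (mod 13). Hence c = [4, 1, 6, 5, 0].
  Check: interpolating c through the α_i gives m(x) = 8 + 2·x (degree < 2) with m(α_i) = c_i for every i, so c is indeed a codeword.
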